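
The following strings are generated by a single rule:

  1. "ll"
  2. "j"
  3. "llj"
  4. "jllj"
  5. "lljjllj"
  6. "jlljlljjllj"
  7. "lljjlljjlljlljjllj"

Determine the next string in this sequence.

jlljlljjlljlljjlljjlljlljjllj

This is a Fibonacci-style word recurrence s(k) = s(k−2)·s(k−1): e.g. ll·j = llj.
The next term joins jlljlljjllj and lljjlljjlljlljjllj.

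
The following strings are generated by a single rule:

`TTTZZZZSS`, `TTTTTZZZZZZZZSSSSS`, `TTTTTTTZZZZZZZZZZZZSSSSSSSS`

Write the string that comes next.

TTTTTTTTTZZZZZZZZZZZZZZZZSSSSSSSSSSS

Each string has the form T^{2n+1} Z^{4n} S^{3n-1} (n = 1, 2, …).
For the next term, n = 4, so the run lengths are 9, 16, 11.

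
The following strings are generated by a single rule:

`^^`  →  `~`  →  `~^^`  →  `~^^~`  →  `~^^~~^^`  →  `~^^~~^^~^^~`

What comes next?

Each term (from the third on) is the previous term followed by the one before it: term 3 = ~·^^ = ~^^.
The next term joins ~^^~~^^~^^~ and ~^^~~^^.

~^^~~^^~^^~~^^~~^^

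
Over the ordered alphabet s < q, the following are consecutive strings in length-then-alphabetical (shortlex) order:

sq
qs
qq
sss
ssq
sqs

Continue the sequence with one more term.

The successor of sqs increments the rightmost position that isn't already q and resets every position after it to s.

sqq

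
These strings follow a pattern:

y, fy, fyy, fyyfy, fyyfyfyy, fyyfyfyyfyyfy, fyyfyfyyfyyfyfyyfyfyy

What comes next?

This is a Fibonacci-style word recurrence s(k) = s(k−1)·s(k−2): e.g. fy·y = fyy.
So term 8 is fyyfyfyyfyyfyfyyfyfyy·fyyfyfyyfyyfy.

fyyfyfyyfyyfyfyyfyfyyfyyfyfyyfyyfy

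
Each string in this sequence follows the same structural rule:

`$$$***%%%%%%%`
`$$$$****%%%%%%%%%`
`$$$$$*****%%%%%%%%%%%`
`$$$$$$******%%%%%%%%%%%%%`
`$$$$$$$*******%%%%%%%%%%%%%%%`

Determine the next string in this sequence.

$$$$$$$$********%%%%%%%%%%%%%%%%%

Term n consists of n $'s, followed by n *'s, followed by 2n+1 %'s, where the shown terms are n = 3, 4, 5, 6, 7.
For the next term, n = 8, so the run lengths are 8, 8, 17.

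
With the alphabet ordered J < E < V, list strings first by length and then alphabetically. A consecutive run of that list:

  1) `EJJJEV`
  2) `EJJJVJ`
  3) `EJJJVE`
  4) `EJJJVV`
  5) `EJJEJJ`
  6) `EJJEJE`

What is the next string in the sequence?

EJJEJV

Treat EJJEJE as a base-3 numeral over the given alphabet and add one, carrying through any trailing V's.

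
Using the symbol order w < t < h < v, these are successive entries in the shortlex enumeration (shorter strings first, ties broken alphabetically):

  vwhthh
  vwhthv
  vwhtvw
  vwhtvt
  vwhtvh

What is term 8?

Continuing the enumeration 3 steps past vwhtvh: vwhtvh → vwhtvv → vwhhww → (answer).

vwhhwt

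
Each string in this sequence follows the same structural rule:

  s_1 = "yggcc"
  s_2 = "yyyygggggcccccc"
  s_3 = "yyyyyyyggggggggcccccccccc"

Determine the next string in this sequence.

The n-th term is 3n-2 y's then 3n-1 g's then 4n-2 c's (n = 1, 2, …).
For the next term, n = 4, so the run lengths are 10, 11, 14.

yyyyyyyyyygggggggggggcccccccccccccc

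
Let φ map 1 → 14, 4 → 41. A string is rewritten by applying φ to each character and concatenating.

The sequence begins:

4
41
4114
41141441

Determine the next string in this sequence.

Expanding 41141441: 4→41, 1→14, 1→14, 4→41, 1→14, 4→41, 4→41, 1→14. Concatenated: 41 14 14 41 14 41 41 14.

4114144114414114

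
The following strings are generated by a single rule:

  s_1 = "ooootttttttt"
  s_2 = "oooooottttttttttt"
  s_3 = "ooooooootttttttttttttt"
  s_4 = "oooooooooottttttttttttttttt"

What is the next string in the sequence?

Term n consists of 2n o's, followed by 3n+2 t's, where the shown terms are n = 2, 3, 4, 5.
Setting n = 6 gives 12, 20 characters in each block.

ooooooooooootttttttttttttttttttt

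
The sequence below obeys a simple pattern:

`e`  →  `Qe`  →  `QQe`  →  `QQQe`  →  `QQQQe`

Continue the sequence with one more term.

Each term is the previous one with Q prepended.
Applying this once more to QQQQe:

QQQQQe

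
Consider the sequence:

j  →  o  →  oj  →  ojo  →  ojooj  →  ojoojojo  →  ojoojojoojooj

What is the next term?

This is a Fibonacci-style word recurrence s(k) = s(k−1)·s(k−2): e.g. o·j = oj.
Continuing: ojoojojoojooj · ojoojojo gives term 8.

ojoojojoojoojojoojojo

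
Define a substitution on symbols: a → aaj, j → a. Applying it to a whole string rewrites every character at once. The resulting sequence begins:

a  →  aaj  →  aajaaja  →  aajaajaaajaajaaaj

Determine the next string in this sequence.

aajaajaaajaajaaajaajaajaaajaajaaajaajaaja

φ(aajaajaaajaajaaaj) expands symbol-by-symbol to aaj aaj a aaj aaj a aaj aaj aaj a aaj aaj a aaj aaj aaj a; joining the 17 pieces gives the next term.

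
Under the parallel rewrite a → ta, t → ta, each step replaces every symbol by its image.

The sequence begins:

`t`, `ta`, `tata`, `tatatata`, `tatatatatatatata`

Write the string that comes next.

φ(tatatatatatatata) expands symbol-by-symbol to ta ta ta ta ta ta ta ta ta ta ta ta ta ta ta ta; joining the 16 pieces gives the next term.

tatatatatatatatatatatatatatatata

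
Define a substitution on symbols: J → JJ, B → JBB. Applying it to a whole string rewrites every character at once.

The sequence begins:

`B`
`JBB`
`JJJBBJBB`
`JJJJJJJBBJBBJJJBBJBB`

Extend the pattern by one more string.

Applying the rule to each of the 20 symbols of JJJJJJJBBJBBJJJBBJBB gives the pieces JJ JJ JJ JJ JJ JJ JJ JBB JBB JJ JBB JBB JJ JJ JJ JBB JBB JJ JBB JBB, which concatenate to the answer.

JJJJJJJJJJJJJJJBBJBBJJJBBJBBJJJJJJJBBJBBJJJBBJBB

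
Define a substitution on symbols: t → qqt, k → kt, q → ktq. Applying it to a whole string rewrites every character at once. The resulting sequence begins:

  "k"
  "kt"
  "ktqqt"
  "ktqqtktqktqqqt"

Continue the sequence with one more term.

Rewriting the 14 symbols of ktqqtktqktqqqt one by one yields kt qqt ktq ktq qqt kt qqt ktq kt qqt ktq ktq ktq qqt; concatenated:

ktqqtktqktqqqtktqqtktqktqqtktqktqktqqqt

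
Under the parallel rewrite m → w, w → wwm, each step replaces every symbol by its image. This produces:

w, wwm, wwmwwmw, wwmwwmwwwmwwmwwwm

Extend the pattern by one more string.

Rewriting the 17 symbols of wwmwwmwwwmwwmwwwm one by one yields wwm wwm w wwm wwm w wwm wwm wwm w wwm wwm w wwm wwm wwm w; concatenated:

wwmwwmwwwmwwmwwwmwwmwwmwwwmwwmwwwmwwmwwmw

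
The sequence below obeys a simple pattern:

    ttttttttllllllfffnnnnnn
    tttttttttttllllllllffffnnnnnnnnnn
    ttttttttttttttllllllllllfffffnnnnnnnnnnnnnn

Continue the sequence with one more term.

Term n consists of 3n+2 t's, followed by 2n+2 l's, followed by n+1 f's, followed by 4n-2 n's, where the shown terms are n = 2, 3, 4.
For the next term, n = 5, so the run lengths are 17, 12, 6, 18.

tttttttttttttttttllllllllllllffffffnnnnnnnnnnnnnnnnnn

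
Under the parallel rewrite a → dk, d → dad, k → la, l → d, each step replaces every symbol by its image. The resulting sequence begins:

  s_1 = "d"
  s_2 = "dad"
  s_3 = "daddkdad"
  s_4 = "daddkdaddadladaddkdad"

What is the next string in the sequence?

Rewriting the 21 symbols of daddkdaddadladaddkdad one by one yields dad dk dad dad la dad dk dad dad dk dad d dk dad dk dad dad la dad dk dad; concatenated:

daddkdaddadladaddkdaddaddkdadddkdaddkdaddadladaddkdad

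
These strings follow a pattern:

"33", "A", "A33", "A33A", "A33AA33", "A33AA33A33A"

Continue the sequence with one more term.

This is a Fibonacci-style word recurrence s(k) = s(k−1)·s(k−2): e.g. A·33 = A33.
Continuing: A33AA33A33A · A33AA33 gives term 7.

A33AA33A33AA33AA33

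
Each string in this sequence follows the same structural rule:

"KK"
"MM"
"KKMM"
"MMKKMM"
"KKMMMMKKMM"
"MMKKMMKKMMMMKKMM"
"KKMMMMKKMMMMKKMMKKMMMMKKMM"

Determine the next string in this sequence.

MMKKMMKKMMMMKKMMKKMMMMKKMMMMKKMMKKMMMMKKMM

Each term (from the third on) is the two preceding terms concatenated in order: term 3 = KK·MM = KKMM.
The next term joins MMKKMMKKMMMMKKMM and KKMMMMKKMMMMKKMMKKMMMMKKMM.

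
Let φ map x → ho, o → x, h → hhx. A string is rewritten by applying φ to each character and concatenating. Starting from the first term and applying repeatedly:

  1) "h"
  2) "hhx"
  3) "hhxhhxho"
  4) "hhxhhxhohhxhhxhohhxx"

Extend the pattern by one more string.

Rewriting the 20 symbols of hhxhhxhohhxhhxhohhxx one by one yields hhx hhx ho hhx hhx ho hhx x hhx hhx ho hhx hhx ho hhx x hhx hhx ho ho; concatenated:

hhxhhxhohhxhhxhohhxxhhxhhxhohhxhhxhohhxxhhxhhxhoho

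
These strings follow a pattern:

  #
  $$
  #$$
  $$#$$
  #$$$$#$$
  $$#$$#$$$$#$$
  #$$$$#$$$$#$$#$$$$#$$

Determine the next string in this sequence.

$$#$$#$$$$#$$#$$$$#$$$$#$$#$$$$#$$

This is a Fibonacci-style word recurrence s(k) = s(k−2)·s(k−1): e.g. #·$$ = #$$.
The next term joins $$#$$#$$$$#$$ and #$$$$#$$$$#$$#$$$$#$$.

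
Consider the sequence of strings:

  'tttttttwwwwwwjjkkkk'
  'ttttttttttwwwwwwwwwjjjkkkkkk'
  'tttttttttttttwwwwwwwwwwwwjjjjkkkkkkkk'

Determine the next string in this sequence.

The n-th term is 3n+1 t's then 3n w's then n j's then 2n k's, where the shown terms are n = 2, 3, 4.
Setting n = 5 gives 16, 15, 5, 10 characters in each block.

ttttttttttttttttwwwwwwwwwwwwwwwjjjjjkkkkkkkkkk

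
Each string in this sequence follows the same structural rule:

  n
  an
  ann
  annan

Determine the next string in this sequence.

annanann

This is a Fibonacci-style word recurrence s(k) = s(k−1)·s(k−2): e.g. an·n = ann.
Continuing: annan · ann gives term 5.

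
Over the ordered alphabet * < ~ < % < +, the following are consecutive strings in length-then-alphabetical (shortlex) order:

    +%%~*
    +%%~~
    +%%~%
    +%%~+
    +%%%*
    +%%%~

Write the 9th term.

Advancing 3 positions from +%%%~ through +%%%~ → +%%%% → +%%%+ reaches term 9.

+%%+*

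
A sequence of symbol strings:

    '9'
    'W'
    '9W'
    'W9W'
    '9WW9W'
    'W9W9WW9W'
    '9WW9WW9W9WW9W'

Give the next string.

Each term (from the third on) is the two preceding terms concatenated in order: term 3 = 9·W = 9W.
So term 8 is W9W9WW9W·9WW9WW9W9WW9W.

W9W9WW9W9WW9WW9W9WW9W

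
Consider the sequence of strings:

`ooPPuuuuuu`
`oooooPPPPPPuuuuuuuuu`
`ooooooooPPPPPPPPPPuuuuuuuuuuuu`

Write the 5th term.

ooooooooooooooPPPPPPPPPPPPPPPPPPuuuuuuuuuuuuuuuuuu

The n-th term is 3n-1 o's then 4n-2 P's then 3n+3 u's (n = 1, 2, …).
Setting n = 5 gives 14, 18, 18 characters in each block.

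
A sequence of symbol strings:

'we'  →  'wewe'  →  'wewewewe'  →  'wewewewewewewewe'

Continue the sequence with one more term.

Each string is two copies of the previous one concatenated.
Doubling wewewewewewewewe:

wewewewewewewewewewewewewewewewe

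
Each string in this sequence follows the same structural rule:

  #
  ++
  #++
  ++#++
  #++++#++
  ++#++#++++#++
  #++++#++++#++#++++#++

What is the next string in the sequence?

This is a Fibonacci-style word recurrence s(k) = s(k−2)·s(k−1): e.g. #·++ = #++.
The next term joins ++#++#++++#++ and #++++#++++#++#++++#++.

++#++#++++#++#++++#++++#++#++++#++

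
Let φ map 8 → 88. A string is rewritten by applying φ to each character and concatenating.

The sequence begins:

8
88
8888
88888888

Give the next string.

Expanding 88888888: 8→88, 8→88, 8→88, 8→88, 8→88, 8→88, 8→88, 8→88. Concatenated: 88 88 88 88 88 88 88 88.

8888888888888888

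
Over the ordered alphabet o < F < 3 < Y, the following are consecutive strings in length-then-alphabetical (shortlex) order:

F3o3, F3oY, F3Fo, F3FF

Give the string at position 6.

Continuing the enumeration 2 steps past F3FF: F3FF → F3F3 → (answer).

F3FY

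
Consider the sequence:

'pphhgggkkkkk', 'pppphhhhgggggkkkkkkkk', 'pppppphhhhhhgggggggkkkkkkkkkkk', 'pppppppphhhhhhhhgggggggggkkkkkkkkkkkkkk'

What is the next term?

Each string has the form p^{2n} h^{2n} g^{2n+1} k^{3n+2} (n = 1, 2, …).
Setting n = 5 gives 10, 10, 11, 17 characters in each block.

pppppppppphhhhhhhhhhgggggggggggkkkkkkkkkkkkkkkkk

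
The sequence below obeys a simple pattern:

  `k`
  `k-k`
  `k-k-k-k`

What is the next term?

k-k-k-k-k-k-k-k

Each string is two copies of the previous one joined by '-'.
So the next term is two copies of k-k-k-k with '-' between the halves.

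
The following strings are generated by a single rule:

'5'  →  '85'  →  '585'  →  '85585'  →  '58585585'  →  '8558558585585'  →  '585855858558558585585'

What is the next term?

Each term (from the third on) is the two preceding terms concatenated in order: term 3 = 5·85 = 585.
So term 8 is 8558558585585·585855858558558585585.

8558558585585585855858558558585585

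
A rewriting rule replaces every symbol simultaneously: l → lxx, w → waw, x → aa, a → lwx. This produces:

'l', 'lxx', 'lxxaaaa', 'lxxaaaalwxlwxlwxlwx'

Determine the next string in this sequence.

Rewriting the 19 symbols of lxxaaaalwxlwxlwxlwx one by one yields lxx aa aa lwx lwx lwx lwx lxx waw aa lxx waw aa lxx waw aa lxx waw aa; concatenated:

lxxaaaalwxlwxlwxlwxlxxwawaalxxwawaalxxwawaalxxwawaa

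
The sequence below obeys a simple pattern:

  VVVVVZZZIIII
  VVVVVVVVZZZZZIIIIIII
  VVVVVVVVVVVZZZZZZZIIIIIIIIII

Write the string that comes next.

VVVVVVVVVVVVVVZZZZZZZZZIIIIIIIIIIIII

The n-th term is 3n-1 V's then 2n-1 Z's then 3n-2 I's, where the shown terms are n = 2, 3, 4.
At n = 5 the blocks have lengths 14, 9, 13.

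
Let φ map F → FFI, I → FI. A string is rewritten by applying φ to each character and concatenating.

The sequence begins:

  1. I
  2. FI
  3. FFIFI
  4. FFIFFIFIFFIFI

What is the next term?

Applying the rule to each of the 13 symbols of FFIFFIFIFFIFI gives the pieces FFI FFI FI FFI FFI FI FFI FI FFI FFI FI FFI FI, which concatenate to the answer.

FFIFFIFIFFIFFIFIFFIFIFFIFFIFIFFIFI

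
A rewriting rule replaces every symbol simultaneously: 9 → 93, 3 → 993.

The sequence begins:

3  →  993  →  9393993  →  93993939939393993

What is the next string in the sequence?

Rewriting the 17 symbols of 93993939939393993 one by one yields 93 993 93 93 993 93 993 93 93 993 93 993 93 993 93 93 993; concatenated:

93993939399393993939399393993939939393993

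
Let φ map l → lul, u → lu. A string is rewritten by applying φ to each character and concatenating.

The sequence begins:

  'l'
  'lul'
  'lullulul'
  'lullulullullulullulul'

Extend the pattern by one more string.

lullulullullulullulullullulullullulullulullullulullulul

Replace each of the 21 characters of lullulullullulullulul in place — lul lu lul lul lu lul lu lul lul lu lul lul lu lul lu lul lul lu lul lu lul — and concatenate.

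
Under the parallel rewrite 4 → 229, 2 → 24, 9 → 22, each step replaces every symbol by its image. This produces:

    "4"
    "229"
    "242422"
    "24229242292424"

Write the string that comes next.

Applying the rule to each of the 14 symbols of 24229242292424 gives the pieces 24 229 24 24 22 24 229 24 24 22 24 229 24 229, which concatenate to the answer.

24229242422242292424222422924229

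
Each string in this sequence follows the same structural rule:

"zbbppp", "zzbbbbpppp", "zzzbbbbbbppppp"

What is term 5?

zzzzzbbbbbbbbbbppppppp

Reading off run lengths: z runs 1, 2, 3; b runs 2, 4, 6; p runs 3, 4, 5 — each is linear in n (n = 1, 2, …).
For term 5, n = 5, so the run lengths are 5, 10, 7.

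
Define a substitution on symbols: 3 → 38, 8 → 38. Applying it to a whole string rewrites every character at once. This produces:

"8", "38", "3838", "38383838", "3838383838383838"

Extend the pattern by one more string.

Rewriting the 16 symbols of 3838383838383838 one by one yields 38 38 38 38 38 38 38 38 38 38 38 38 38 38 38 38; concatenated:

38383838383838383838383838383838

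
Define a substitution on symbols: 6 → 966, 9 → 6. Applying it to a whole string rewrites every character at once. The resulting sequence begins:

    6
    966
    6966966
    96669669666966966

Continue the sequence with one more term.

φ(96669669666966966) expands symbol-by-symbol to 6 966 966 966 6 966 966 6 966 966 966 6 966 966 6 966 966; joining the 17 pieces gives the next term.

69669669666966966696696696669669666966966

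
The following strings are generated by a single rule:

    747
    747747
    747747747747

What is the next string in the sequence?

s(k+1) = s(k)·s(k) — each term doubles the last.
Doubling 747747747747:

747747747747747747747747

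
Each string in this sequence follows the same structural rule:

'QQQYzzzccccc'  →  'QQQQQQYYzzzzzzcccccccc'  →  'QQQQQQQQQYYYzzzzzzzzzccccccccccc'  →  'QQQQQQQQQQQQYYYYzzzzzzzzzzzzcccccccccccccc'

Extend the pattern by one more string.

QQQQQQQQQQQQQQQYYYYYzzzzzzzzzzzzzzzccccccccccccccccc

The n-th term is 3n Q's then n Y's then 3n z's then 3n+2 c's (n = 1, 2, …).
For the next term, n = 5, so the run lengths are 15, 5, 15, 17.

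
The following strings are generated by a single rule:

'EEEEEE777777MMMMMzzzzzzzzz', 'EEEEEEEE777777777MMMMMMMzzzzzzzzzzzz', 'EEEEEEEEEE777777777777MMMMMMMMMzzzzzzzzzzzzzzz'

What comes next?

Term n consists of 2n+2 E's, followed by 3n 7's, followed by 2n+1 M's, followed by 3n+3 z's, where the shown terms are n = 2, 3, 4.
At n = 5 the blocks have lengths 12, 15, 11, 18.

EEEEEEEEEEEE777777777777777MMMMMMMMMMMzzzzzzzzzzzzzzzzzz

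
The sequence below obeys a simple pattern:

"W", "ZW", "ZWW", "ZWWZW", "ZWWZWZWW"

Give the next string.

ZWWZWZWWZWWZW

From term 3 onward, concatenate the last term with the second-to-last: ZW·W = ZWW, ZWW·ZW = ZWWZW, …
So term 6 is ZWWZWZWW·ZWWZW.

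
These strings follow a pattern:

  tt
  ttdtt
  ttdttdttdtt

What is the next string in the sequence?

Every step duplicates the string with 'd' between the halves.
So the next term is two copies of ttdttdttdtt with 'd' between the halves.

ttdttdttdttdttdttdttdtt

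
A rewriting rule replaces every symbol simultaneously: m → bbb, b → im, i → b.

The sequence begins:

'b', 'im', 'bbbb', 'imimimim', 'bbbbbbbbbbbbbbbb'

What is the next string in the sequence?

Rewriting the 16 symbols of bbbbbbbbbbbbbbbb one by one yields im im im im im im im im im im im im im im im im; concatenated:

imimimimimimimimimimimimimimimim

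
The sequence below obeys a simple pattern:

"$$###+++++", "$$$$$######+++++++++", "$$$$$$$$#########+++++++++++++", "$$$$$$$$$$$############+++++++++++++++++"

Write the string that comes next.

Term n consists of 3n-1 $'s, followed by 3n #'s, followed by 4n+1 +'s (n = 1, 2, …).
At n = 5 the blocks have lengths 14, 15, 21.

$$$$$$$$$$$$$$###############+++++++++++++++++++++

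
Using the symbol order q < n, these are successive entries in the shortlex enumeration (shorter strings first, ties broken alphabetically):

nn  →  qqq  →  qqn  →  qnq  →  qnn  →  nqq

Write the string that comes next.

nqn

Find the rightmost character of nqq below n, bump it to the next letter, and reset everything to its right to q.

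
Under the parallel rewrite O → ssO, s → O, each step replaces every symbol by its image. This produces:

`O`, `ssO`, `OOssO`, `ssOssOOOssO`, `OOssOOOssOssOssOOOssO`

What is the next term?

ssOssOOOssOssOssOOOssOOOssOOOssOssOssOOOssO

φ(OOssOOOssOssOssOOOssO) expands symbol-by-symbol to ssO ssO O O ssO ssO ssO O O ssO O O ssO O O ssO ssO ssO O O ssO; joining the 21 pieces gives the next term.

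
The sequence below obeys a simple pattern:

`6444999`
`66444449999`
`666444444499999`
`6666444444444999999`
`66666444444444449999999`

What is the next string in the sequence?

666666444444444444499999999

Each string has the form 6^{n-1} 4^{2n-1} 9^{n+1}, where the shown terms are n = 2, 3, 4, 5, 6.
At n = 7 the blocks have lengths 6, 13, 8.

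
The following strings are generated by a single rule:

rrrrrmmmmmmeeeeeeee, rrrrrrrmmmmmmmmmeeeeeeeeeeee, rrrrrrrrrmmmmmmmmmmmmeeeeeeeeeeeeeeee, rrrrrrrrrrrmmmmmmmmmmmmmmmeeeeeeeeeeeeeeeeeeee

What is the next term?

Term n consists of 2n+1 r's, followed by 3n m's, followed by 4n e's, where the shown terms are n = 2, 3, 4, 5.
Setting n = 6 gives 13, 18, 24 characters in each block.

rrrrrrrrrrrrrmmmmmmmmmmmmmmmmmmeeeeeeeeeeeeeeeeeeeeeeee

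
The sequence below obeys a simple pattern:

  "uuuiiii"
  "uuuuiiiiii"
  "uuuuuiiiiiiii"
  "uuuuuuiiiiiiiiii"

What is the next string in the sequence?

Term n consists of n+1 u's, followed by 2n i's, where the shown terms are n = 2, 3, 4, 5.
At n = 6 the blocks have lengths 7, 12.

uuuuuuuiiiiiiiiiiii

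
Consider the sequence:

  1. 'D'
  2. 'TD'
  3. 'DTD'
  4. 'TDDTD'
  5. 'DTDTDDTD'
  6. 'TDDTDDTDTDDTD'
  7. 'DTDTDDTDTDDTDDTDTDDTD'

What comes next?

This is a Fibonacci-style word recurrence s(k) = s(k−2)·s(k−1): e.g. D·TD = DTD.
Continuing: TDDTDDTDTDDTD · DTDTDDTDTDDTDDTDTDDTD gives term 8.

TDDTDDTDTDDTDDTDTDDTDTDDTDDTDTDDTD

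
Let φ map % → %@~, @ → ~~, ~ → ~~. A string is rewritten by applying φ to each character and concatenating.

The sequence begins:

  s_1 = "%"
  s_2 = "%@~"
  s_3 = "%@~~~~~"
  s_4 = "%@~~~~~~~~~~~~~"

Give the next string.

Rewriting the 15 symbols of %@~~~~~~~~~~~~~ one by one yields %@~ ~~ ~~ ~~ ~~ ~~ ~~ ~~ ~~ ~~ ~~ ~~ ~~ ~~ ~~; concatenated:

%@~~~~~~~~~~~~~~~~~~~~~~~~~~~~~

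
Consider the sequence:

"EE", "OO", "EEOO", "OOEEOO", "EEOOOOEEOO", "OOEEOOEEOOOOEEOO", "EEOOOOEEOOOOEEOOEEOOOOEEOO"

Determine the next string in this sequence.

OOEEOOEEOOOOEEOOEEOOOOEEOOOOEEOOEEOOOOEEOO

Each term (from the third on) is the two preceding terms concatenated in order: term 3 = EE·OO = EEOO.
Continuing: OOEEOOEEOOOOEEOO · EEOOOOEEOOOOEEOOEEOOOOEEOO gives term 8.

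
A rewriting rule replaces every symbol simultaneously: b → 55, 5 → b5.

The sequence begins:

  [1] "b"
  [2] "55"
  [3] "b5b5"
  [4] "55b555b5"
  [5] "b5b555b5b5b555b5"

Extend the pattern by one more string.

Replace each of the 16 characters of b5b555b5b5b555b5 in place — 55 b5 55 b5 b5 b5 55 b5 55 b5 55 b5 b5 b5 55 b5 — and concatenate.

55b555b5b5b555b555b555b5b5b555b5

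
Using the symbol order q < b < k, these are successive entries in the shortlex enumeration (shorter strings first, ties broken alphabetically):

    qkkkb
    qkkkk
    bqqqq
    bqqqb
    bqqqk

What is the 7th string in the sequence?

Stepping forward 2 times from bqqqk: bqqqk → bqqbq, then the target.

bqqbb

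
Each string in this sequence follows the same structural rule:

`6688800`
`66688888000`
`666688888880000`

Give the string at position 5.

66666688888888888000000

The n-th term is n 6's then 2n-1 8's then n 0's, where the shown terms are n = 2, 3, 4.
At n = 6 the blocks have lengths 6, 11, 6.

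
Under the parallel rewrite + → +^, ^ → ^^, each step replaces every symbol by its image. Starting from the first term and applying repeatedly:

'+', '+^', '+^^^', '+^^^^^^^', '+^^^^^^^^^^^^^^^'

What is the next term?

+^^^^^^^^^^^^^^^^^^^^^^^^^^^^^^^

Applying the rule to each of the 16 symbols of +^^^^^^^^^^^^^^^ gives the pieces +^ ^^ ^^ ^^ ^^ ^^ ^^ ^^ ^^ ^^ ^^ ^^ ^^ ^^ ^^ ^^, which concatenate to the answer.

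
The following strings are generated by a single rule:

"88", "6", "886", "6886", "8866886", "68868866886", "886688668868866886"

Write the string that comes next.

This is a Fibonacci-style word recurrence s(k) = s(k−2)·s(k−1): e.g. 88·6 = 886.
So term 8 is 68868866886·886688668868866886.

68868866886886688668868866886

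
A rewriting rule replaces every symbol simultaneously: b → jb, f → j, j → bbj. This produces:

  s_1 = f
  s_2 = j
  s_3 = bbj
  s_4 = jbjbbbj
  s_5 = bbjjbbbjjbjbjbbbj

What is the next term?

φ(bbjjbbbjjbjbjbbbj) expands symbol-by-symbol to jb jb bbj bbj jb jb jb bbj bbj jb bbj jb bbj jb jb jb bbj; joining the 17 pieces gives the next term.

jbjbbbjbbjjbjbjbbbjbbjjbbbjjbbbjjbjbjbbbj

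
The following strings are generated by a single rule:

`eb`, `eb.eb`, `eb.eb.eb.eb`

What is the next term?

eb.eb.eb.eb.eb.eb.eb.eb

Each string is two copies of the previous one joined by '.'.
So the next term is two copies of eb.eb.eb.eb with '.' between the halves.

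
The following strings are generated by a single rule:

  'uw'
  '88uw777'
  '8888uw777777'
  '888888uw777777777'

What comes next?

s(k+1) = 88·s(k)·777, so each term gains 88 as a prefix and 777 as a suffix.
One more step from 888888uw777777777 gives the answer.

88888888uw777777777777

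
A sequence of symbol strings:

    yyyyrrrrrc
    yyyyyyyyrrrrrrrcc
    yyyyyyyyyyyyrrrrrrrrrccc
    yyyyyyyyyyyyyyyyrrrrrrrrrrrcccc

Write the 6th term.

yyyyyyyyyyyyyyyyyyyyyyyyrrrrrrrrrrrrrrrcccccc

Each string has the form y^{4n} r^{2n+3} c^{n} (n = 1, 2, …).
At n = 6 the blocks have lengths 24, 15, 6.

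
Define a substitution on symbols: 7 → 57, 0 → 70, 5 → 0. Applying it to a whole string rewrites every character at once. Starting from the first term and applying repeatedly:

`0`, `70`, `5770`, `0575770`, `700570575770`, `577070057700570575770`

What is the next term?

φ(577070057700570575770) expands symbol-by-symbol to 0 57 57 70 57 70 70 0 57 57 70 70 0 57 70 0 57 0 57 57 70; joining the 21 pieces gives the next term.

0575770577070057577070057700570575770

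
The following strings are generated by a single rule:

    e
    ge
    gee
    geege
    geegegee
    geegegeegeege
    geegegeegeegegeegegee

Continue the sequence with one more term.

Each term (from the third on) is the previous term followed by the one before it: term 3 = ge·e = gee.
The next term joins geegegeegeegegeegegee and geegegeegeege.

geegegeegeegegeegegeegeegegeegeege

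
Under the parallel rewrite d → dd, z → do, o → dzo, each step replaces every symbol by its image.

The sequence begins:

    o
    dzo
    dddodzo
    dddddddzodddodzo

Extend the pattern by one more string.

dddddddddddddddodzodddddddzodddodzo

Replace each of the 16 characters of dddddddzodddodzo in place — dd dd dd dd dd dd dd do dzo dd dd dd dzo dd do dzo — and concatenate.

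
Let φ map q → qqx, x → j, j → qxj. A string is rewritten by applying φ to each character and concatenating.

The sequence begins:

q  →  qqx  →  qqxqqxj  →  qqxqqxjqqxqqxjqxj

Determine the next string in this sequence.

qqxqqxjqqxqqxjqxjqqxqqxjqqxqqxjqxjqqxjqxj

Applying the rule to each of the 17 symbols of qqxqqxjqqxqqxjqxj gives the pieces qqx qqx j qqx qqx j qxj qqx qqx j qqx qqx j qxj qqx j qxj, which concatenate to the answer.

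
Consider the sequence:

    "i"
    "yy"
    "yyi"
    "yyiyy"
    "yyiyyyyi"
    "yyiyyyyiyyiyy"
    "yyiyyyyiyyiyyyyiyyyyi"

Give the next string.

From term 3 onward, concatenate the last term with the second-to-last: yy·i = yyi, yyi·yy = yyiyy, …
So term 8 is yyiyyyyiyyiyyyyiyyyyi·yyiyyyyiyyiyy.

yyiyyyyiyyiyyyyiyyyyiyyiyyyyiyyiyy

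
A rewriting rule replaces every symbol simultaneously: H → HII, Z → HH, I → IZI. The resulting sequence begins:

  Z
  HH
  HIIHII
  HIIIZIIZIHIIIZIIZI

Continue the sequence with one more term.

HIIIZIIZIIZIHHIZIIZIHHIZIHIIIZIIZIIZIHHIZIIZIHHIZI

Applying the rule to each of the 18 symbols of HIIIZIIZIHIIIZIIZI gives the pieces HII IZI IZI IZI HH IZI IZI HH IZI HII IZI IZI IZI HH IZI IZI HH IZI, which concatenate to the answer.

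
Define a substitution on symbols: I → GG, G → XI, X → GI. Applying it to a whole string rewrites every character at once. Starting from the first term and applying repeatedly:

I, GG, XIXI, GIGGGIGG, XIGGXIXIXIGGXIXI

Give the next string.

Rewriting the 16 symbols of XIGGXIXIXIGGXIXI one by one yields GI GG XI XI GI GG GI GG GI GG XI XI GI GG GI GG; concatenated:

GIGGXIXIGIGGGIGGGIGGXIXIGIGGGIGG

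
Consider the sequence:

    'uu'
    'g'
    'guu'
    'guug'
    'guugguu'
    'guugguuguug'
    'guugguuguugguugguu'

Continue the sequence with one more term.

guugguuguugguugguuguugguuguug

From term 3 onward, concatenate the last term with the second-to-last: g·uu = guu, guu·g = guug, …
So term 8 is guugguuguugguugguu·guugguuguug.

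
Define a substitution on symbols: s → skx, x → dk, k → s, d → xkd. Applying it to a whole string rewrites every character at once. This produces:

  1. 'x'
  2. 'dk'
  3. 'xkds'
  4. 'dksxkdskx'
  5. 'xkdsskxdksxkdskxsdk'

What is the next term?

dksxkdskxskxsdkxkdsskxdksxkdskxsdkskxxkds

Applying the rule to each of the 19 symbols of xkdsskxdksxkdskxsdk gives the pieces dk s xkd skx skx s dk xkd s skx dk s xkd skx s dk skx xkd s, which concatenate to the answer.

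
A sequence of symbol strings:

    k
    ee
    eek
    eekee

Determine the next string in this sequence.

eekeeeek

From term 3 onward, concatenate the last term with the second-to-last: ee·k = eek, eek·ee = eekee, …
So term 5 is eekee·eek.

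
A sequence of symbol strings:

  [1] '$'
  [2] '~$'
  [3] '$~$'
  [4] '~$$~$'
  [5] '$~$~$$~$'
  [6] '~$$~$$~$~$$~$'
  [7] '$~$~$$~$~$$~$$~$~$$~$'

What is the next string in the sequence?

~$$~$$~$~$$~$$~$~$$~$~$$~$$~$~$$~$

From term 3 onward, concatenate the second-to-last term with the last: $·~$ = $~$, ~$·$~$ = ~$$~$, …
The next term joins ~$$~$$~$~$$~$ and $~$~$$~$~$$~$$~$~$$~$.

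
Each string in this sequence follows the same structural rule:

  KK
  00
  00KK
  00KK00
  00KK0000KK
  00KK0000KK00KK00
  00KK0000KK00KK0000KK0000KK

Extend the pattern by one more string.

00KK0000KK00KK0000KK0000KK00KK0000KK00KK00

Each term (from the third on) is the previous term followed by the one before it: term 3 = 00·KK = 00KK.
Continuing: 00KK0000KK00KK0000KK0000KK · 00KK0000KK00KK00 gives term 8.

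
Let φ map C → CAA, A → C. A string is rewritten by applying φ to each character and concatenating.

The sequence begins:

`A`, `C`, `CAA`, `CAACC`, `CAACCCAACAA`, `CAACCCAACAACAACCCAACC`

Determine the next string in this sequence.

Rewriting the 21 symbols of CAACCCAACAACAACCCAACC one by one yields CAA C C CAA CAA CAA C C CAA C C CAA C C CAA CAA CAA C C CAA CAA; concatenated:

CAACCCAACAACAACCCAACCCAACCCAACAACAACCCAACAA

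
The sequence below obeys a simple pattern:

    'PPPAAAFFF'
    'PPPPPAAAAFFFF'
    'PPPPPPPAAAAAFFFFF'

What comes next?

Each string has the form P^{2n-1} A^{n+1} F^{n+1}, where the shown terms are n = 2, 3, 4.
At n = 5 the blocks have lengths 9, 6, 6.

PPPPPPPPPAAAAAAFFFFFF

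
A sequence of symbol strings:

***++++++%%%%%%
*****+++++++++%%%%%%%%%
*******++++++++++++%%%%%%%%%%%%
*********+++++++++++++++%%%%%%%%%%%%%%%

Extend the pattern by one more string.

***********++++++++++++++++++%%%%%%%%%%%%%%%%%%

Reading off run lengths: * runs 3, 5, 7, 9; + runs 6, 9, 12, 15; % runs 6, 9, 12, 15 — each is linear in n, where the shown terms are n = 2, 3, 4, 5.
For the next term, n = 6, so the run lengths are 11, 18, 18.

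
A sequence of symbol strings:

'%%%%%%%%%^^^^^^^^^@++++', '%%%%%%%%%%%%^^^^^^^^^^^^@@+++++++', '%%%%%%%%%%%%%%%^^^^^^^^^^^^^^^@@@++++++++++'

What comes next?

Term n consists of 3n+3 %'s, followed by 3n+3 ^'s, followed by n-1 @'s, followed by 3n-2 +'s, where the shown terms are n = 2, 3, 4.
Setting n = 5 gives 18, 18, 4, 13 characters in each block.

%%%%%%%%%%%%%%%%%%^^^^^^^^^^^^^^^^^^@@@@+++++++++++++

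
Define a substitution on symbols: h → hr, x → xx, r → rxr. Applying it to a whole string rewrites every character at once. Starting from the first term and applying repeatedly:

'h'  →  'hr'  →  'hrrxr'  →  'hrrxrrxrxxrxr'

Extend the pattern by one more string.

Replace each of the 13 characters of hrrxrrxrxxrxr in place — hr rxr rxr xx rxr rxr xx rxr xx xx rxr xx rxr — and concatenate.

hrrxrrxrxxrxrrxrxxrxrxxxxrxrxxrxr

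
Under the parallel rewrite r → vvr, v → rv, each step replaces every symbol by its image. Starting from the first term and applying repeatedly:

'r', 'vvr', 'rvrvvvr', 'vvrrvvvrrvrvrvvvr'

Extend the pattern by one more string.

rvrvvvrvvrrvrvrvvvrvvrrvvvrrvvvrrvrvrvvvr

φ(vvrrvvvrrvrvrvvvr) expands symbol-by-symbol to rv rv vvr vvr rv rv rv vvr vvr rv vvr rv vvr rv rv rv vvr; joining the 17 pieces gives the next term.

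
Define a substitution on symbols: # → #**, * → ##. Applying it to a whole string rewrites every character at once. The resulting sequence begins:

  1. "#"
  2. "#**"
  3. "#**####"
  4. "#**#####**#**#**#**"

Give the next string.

Applying the rule to each of the 19 symbols of #**#####**#**#**#** gives the pieces #** ## ## #** #** #** #** #** ## ## #** ## ## #** ## ## #** ## ##, which concatenate to the answer.

#**#####**#**#**#**#**#####**#####**#####**####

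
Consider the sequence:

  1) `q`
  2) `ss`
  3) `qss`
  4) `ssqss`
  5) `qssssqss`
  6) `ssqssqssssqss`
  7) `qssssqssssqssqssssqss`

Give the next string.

From term 3 onward, concatenate the second-to-last term with the last: q·ss = qss, ss·qss = ssqss, …
So term 8 is ssqssqssssqss·qssssqssssqssqssssqss.

ssqssqssssqssqssssqssssqssqssssqss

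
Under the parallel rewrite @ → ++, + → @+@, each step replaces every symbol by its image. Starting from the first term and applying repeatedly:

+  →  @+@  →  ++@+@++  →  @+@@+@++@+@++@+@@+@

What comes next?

Replace each of the 19 characters of @+@@+@++@+@++@+@@+@ in place — ++ @+@ ++ ++ @+@ ++ @+@ @+@ ++ @+@ ++ @+@ @+@ ++ @+@ ++ ++ @+@ ++ — and concatenate.

++@+@++++@+@++@+@@+@++@+@++@+@@+@++@+@++++@+@++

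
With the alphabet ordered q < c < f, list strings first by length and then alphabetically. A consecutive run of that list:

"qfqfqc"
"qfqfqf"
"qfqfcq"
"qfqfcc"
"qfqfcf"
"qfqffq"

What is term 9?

qfcqqq

Advancing 3 positions from qfqffq through qfqffq → qfqffc → qfqfff reaches term 9.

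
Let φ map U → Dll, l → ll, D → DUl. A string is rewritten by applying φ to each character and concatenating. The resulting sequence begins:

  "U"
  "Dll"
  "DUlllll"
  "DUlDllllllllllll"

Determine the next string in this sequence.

DUlDllllDUlllllllllllllllllllllllll

Applying the rule to each of the 16 symbols of DUlDllllllllllll gives the pieces DUl Dll ll DUl ll ll ll ll ll ll ll ll ll ll ll ll, which concatenate to the answer.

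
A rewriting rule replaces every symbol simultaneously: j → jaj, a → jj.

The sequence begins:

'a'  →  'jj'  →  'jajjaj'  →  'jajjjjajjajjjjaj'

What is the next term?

Rewriting the 16 symbols of jajjjjajjajjjjaj one by one yields jaj jj jaj jaj jaj jaj jj jaj jaj jj jaj jaj jaj jaj jj jaj; concatenated:

jajjjjajjajjajjajjjjajjajjjjajjajjajjajjjjaj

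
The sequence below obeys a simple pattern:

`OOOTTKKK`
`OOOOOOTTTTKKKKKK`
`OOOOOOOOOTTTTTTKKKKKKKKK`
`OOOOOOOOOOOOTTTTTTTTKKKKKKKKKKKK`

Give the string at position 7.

Reading off run lengths: O runs 3, 6, 9, 12; T runs 2, 4, 6, 8; K runs 3, 6, 9, 12 — each is linear in n (n = 1, 2, …).
Setting n = 7 gives 21, 14, 21 characters in each block.

OOOOOOOOOOOOOOOOOOOOOTTTTTTTTTTTTTTKKKKKKKKKKKKKKKKKKKKK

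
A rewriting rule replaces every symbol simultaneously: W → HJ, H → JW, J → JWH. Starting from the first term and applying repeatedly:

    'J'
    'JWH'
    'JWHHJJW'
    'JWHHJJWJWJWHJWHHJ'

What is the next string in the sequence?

Rewriting the 17 symbols of JWHHJJWJWJWHJWHHJ one by one yields JWH HJ JW JW JWH JWH HJ JWH HJ JWH HJ JW JWH HJ JW JW JWH; concatenated:

JWHHJJWJWJWHJWHHJJWHHJJWHHJJWJWHHJJWJWJWH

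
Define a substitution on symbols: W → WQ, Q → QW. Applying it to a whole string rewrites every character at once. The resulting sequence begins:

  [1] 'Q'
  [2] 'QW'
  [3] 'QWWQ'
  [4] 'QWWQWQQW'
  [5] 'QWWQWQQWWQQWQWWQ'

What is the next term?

φ(QWWQWQQWWQQWQWWQ) expands symbol-by-symbol to QW WQ WQ QW WQ QW QW WQ WQ QW QW WQ QW WQ WQ QW; joining the 16 pieces gives the next term.

QWWQWQQWWQQWQWWQWQQWQWWQQWWQWQQW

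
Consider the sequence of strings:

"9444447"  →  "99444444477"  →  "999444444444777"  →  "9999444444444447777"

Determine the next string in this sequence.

Each string has the form 9^{n-1} 4^{2n+1} 7^{n-1}, where the shown terms are n = 2, 3, 4, 5.
Setting n = 6 gives 5, 13, 5 characters in each block.

99999444444444444477777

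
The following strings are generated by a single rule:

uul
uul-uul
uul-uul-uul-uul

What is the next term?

uul-uul-uul-uul-uul-uul-uul-uul

s(k+1) = s(k)·-·s(k) — each term doubles the last with '-' between the halves.
So the next term is two copies of uul-uul-uul-uul with '-' between the halves.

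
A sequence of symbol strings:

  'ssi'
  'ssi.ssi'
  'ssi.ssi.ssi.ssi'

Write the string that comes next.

Every step duplicates the string with '.' between the halves.
One more doubling of ssi.ssi.ssi.ssi gives the answer.

ssi.ssi.ssi.ssi.ssi.ssi.ssi.ssi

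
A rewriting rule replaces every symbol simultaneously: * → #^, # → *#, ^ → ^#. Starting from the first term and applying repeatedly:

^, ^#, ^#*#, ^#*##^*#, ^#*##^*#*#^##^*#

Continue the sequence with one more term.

Rewriting the 16 symbols of ^#*##^*#*#^##^*# one by one yields ^# *# #^ *# *# ^# #^ *# #^ *# ^# *# *# ^# #^ *#; concatenated:

^#*##^*#*#^##^*##^*#^#*#*#^##^*#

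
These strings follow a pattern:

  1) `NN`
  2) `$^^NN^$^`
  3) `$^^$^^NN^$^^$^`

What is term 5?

$^^$^^$^^$^^NN^$^^$^^$^^$^

Every step adds $^^ to the front and ^$^ to the end of the previous string.
From $^^$^^NN^$^^$^, 2 further steps: $^^$^^NN^$^^$^ → $^^$^^$^^NN^$^^$^^$^ → (answer).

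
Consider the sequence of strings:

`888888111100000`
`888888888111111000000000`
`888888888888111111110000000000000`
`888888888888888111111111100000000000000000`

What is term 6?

Each string has the form 8^{3n+3} 1^{2n+2} 0^{4n+1} (n = 1, 2, …).
Setting n = 6 gives 21, 14, 25 characters in each block.

888888888888888888888111111111111110000000000000000000000000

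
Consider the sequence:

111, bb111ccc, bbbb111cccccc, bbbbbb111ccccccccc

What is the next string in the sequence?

bbbbbbbb111cccccccccccc

Every step adds bb to the front and ccc to the end of the previous string.
One more step from bbbbbb111ccccccccc gives the answer.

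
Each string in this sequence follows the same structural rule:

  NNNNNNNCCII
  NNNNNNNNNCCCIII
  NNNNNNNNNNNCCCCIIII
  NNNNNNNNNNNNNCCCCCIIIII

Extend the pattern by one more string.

NNNNNNNNNNNNNNNCCCCCCIIIIII

The n-th term is 2n+1 N's then n-1 C's then n-1 I's, where the shown terms are n = 3, 4, 5, 6.
At n = 7 the blocks have lengths 15, 6, 6.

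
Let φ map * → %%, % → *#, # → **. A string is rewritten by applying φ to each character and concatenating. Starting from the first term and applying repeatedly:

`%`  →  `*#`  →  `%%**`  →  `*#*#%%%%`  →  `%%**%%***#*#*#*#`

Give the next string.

φ(%%**%%***#*#*#*#) expands symbol-by-symbol to *# *# %% %% *# *# %% %% %% ** %% ** %% ** %% **; joining the 16 pieces gives the next term.

*#*#%%%%*#*#%%%%%%**%%**%%**%%**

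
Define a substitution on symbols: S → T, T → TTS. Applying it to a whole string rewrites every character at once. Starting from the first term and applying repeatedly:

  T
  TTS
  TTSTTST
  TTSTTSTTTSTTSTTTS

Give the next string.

φ(TTSTTSTTTSTTSTTTS) expands symbol-by-symbol to TTS TTS T TTS TTS T TTS TTS TTS T TTS TTS T TTS TTS TTS T; joining the 17 pieces gives the next term.

TTSTTSTTTSTTSTTTSTTSTTSTTTSTTSTTTSTTSTTST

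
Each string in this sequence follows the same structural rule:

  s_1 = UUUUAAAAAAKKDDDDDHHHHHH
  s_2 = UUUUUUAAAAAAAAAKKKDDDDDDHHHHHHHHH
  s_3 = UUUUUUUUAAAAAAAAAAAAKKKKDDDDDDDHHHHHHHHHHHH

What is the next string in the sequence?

UUUUUUUUUUAAAAAAAAAAAAAAAKKKKKDDDDDDDDHHHHHHHHHHHHHHH

Each string has the form U^{2n} A^{3n} K^{n} D^{n+3} H^{3n}, where the shown terms are n = 2, 3, 4.
For the next term, n = 5, so the run lengths are 10, 15, 5, 8, 15.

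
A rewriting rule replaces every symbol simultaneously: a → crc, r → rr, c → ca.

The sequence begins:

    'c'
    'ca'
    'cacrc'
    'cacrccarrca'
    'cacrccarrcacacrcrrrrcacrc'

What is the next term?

Rewriting the 25 symbols of cacrccarrcacacrcrrrrcacrc one by one yields ca crc ca rr ca ca crc rr rr ca crc ca crc ca rr ca rr rr rr rr ca crc ca rr ca; concatenated:

cacrccarrcacacrcrrrrcacrccacrccarrcarrrrrrrrcacrccarrca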